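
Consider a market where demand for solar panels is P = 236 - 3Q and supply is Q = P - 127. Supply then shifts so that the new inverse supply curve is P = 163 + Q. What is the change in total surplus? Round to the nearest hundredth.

Rewriting supply in inverse form: P = 127 + Q.
Initial equilibrium: Q_0 = 27.25, P_0 = 154.25; CS_0 = (1/2)(27.25)(81.75) = 1113.8438, PS_0 = (1/2)(27.25)(27.25) = 371.2812.
New equilibrium: 236 - 3Q = 163 + Q gives Q_1 = 18.25, P_1 = 181.25; CS_1 = 499.5938, PS_1 = 166.5312.
Change in total surplus = (499.5938 + 166.5312) - (1113.8438 + 371.2812) = -819.

-819.00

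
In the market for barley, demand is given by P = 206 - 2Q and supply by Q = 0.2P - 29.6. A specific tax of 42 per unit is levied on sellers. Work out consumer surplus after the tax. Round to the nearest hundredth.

5.22

Rewriting supply in inverse form: P = 148 + 5Q.
Without the tax, 206 - 2Q = 148 + 5Q so Q* = 8.2857 and P* = 189.4286.
A tax on sellers shifts supply up by 42: 206 - 2Q = 148 + 5Q + 42, so Q_t = 2.2857. Buyers pay P_b = 201.4286; sellers receive P_s = P_b - 42 = 159.4286.
Consumer surplus is the triangle under demand above P_b: (1/2)(2.2857)(206 - 201.4286) = 5.2245.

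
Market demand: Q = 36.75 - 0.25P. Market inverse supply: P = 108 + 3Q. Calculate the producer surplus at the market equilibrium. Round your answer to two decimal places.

Rewriting demand in inverse form: P = 147 - 4Q.
Equilibrium: 147 - 4Q = 108 + 3Q, so Q* = 5.5714 and P* = 124.7143.
Producer surplus is the triangle above supply below P*: (1/2)(5.5714)(124.7143 - 108) = (1/2)(5.5714)(16.7143) = 46.5612.

46.56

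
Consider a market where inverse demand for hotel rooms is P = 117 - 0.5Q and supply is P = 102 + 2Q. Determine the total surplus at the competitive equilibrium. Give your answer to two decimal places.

45.00

Equilibrium: 117 - 0.5Q = 102 + 2Q, so Q* = 6 and P* = 114.
CS = (1/2)(6)(3) = 9 and PS = (1/2)(6)(12) = 36, so total surplus = 45.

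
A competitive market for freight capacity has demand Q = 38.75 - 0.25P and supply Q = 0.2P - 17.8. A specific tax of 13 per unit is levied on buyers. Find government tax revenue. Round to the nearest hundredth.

Rewriting demand in inverse form: P = 155 - 4Q.
Rewriting supply in inverse form: P = 89 + 5Q.
Pre-tax equilibrium: 155 - 4Q = 89 + 5Q gives Q* = 7.3333, P* = 125.6667.
With the tax, buyers' net willingness to pay falls by 13: (155 - 13) - 4Q = 89 + 5Q, so Q_t = 5.8889. Buyers pay P_b = 131.4444; sellers receive P_s = P_b - 13 = 118.4444.
Tax revenue = t x Q_t = 13 x 5.8889 = 76.5556.

76.56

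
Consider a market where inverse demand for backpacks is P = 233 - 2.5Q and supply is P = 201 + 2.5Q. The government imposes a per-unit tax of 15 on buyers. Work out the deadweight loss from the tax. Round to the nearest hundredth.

Pre-tax equilibrium: 233 - 2.5Q = 201 + 2.5Q gives Q* = 6.4, P* = 217.
A tax on buyers shifts demand down by 15: (233 - 15) - 2.5Q = 201 + 2.5Q, so Q_t = 3.4. Buyers pay P_b = 224.5; sellers receive P_s = P_b - 15 = 209.5.
Deadweight loss is the triangle between the curves from Q_t to Q*: (1/2)(6.4 - 3.4)(15) = 22.5.

22.50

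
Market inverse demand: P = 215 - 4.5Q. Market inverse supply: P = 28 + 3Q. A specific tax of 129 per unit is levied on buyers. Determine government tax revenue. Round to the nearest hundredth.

Pre-tax equilibrium: 215 - 4.5Q = 28 + 3Q gives Q* = 24.9333, P* = 102.8.
A tax on buyers shifts demand down by 129: (215 - 129) - 4.5Q = 28 + 3Q, so Q_t = 7.7333. Buyers pay P_b = 180.2; sellers receive P_s = P_b - 129 = 51.2.
Tax revenue = t x Q_t = 129 x 7.7333 = 997.6.

997.60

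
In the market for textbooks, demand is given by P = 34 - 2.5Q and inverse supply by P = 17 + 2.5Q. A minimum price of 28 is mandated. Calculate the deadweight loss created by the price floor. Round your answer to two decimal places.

Free-market equilibrium: 34 - 2.5Q = 17 + 2.5Q gives Q* = 3.4, P* = 25.5.
At the floor price 28, quantity demanded is (34 - 28)/2.5 = 2.4; demand is the short side, so Q = 2.4 trades at P = 28.
The lost-trades triangle has base Q* - 2.4 = 1 and height equal to the gap between the curves at Q = 2.4, which is 28 - 23 = 5. DWL = (1/2)(1)(5) = 2.5.

2.50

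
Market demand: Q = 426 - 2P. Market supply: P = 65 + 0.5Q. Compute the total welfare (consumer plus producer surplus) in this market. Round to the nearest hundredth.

10952.00

Rewriting demand in inverse form: P = 213 - 0.5Q.
Setting demand equal to supply, 148 = 1Q, so Q* = 148 and P* = 139.
Total surplus is the full triangle between the curves from 0 to Q*: (1/2)(148)(213 - 65) = 10952.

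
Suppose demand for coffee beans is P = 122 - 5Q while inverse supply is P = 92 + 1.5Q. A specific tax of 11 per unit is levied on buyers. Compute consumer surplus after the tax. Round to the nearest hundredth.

Without the tax, 122 - 5Q = 92 + 1.5Q so Q* = 4.6154 and P* = 98.9231.
A tax on buyers shifts demand down by 11: (122 - 11) - 5Q = 92 + 1.5Q, so Q_t = 2.9231. Buyers pay P_b = 107.3846; sellers receive P_s = P_b - 11 = 96.3846.
Consumer surplus is the triangle under demand above P_b: (1/2)(2.9231)(122 - 107.3846) = 21.3609.

21.36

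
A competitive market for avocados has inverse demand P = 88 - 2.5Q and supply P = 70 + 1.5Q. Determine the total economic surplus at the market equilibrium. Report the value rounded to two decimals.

40.50

Equilibrium: 88 - 2.5Q = 70 + 1.5Q, so Q* = 4.5 and P* = 76.75.
Total surplus is the full triangle between the curves from 0 to Q*: (1/2)(4.5)(88 - 70) = 40.5.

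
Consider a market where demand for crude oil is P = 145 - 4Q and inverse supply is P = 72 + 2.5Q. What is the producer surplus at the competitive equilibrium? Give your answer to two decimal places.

Equilibrium: 145 - 4Q = 72 + 2.5Q, so Q* = 11.2308 and P* = 100.0769.
The supply curve's price intercept is 72, so PS = (1/2)(Q*)(P* - 72) = (1/2)(11.2308)(28.0769) = 157.6627.

157.66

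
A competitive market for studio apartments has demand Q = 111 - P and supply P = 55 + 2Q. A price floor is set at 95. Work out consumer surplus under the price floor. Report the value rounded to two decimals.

Rewriting demand in inverse form: P = 111 - Q.
Without the control, 111 - Q = 55 + 2Q so Q* = 18.6667 and P* = 92.3333.
At P = 95, buyers demand (111 - 95)/1 = 16 while sellers would supply more, so the quantity traded is 16 at price 95.
CS is the triangle under demand above 95: (1/2)(16)(111 - 95) = 128.

128.00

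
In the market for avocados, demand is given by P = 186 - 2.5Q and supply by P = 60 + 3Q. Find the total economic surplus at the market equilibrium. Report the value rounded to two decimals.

1443.27

Setting demand equal to supply, 126 = 5.5Q, so Q* = 22.9091 and P* = 128.7273.
CS = (1/2)(22.9091)(57.2727) = 656.0331 and PS = (1/2)(22.9091)(68.7273) = 787.2397, so total surplus = 1443.2727.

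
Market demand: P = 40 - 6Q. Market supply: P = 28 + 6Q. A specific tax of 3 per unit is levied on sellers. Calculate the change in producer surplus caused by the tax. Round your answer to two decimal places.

Without the tax, 40 - 6Q = 28 + 6Q so Q* = 1 and P* = 34.
With the tax, sellers need 3 more per unit: 40 - 6Q = 28 + 6Q + 3, so Q_t = 0.75. Buyers pay P_b = 35.5; sellers receive P_s = P_b - 3 = 32.5.
PS falls from (1/2)(1)(6) = 3 to (1/2)(0.75)(4.5) = 1.6875, a change of -1.3125.

-1.31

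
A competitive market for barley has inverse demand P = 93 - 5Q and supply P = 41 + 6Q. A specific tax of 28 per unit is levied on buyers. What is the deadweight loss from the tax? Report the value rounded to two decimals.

Pre-tax equilibrium: 93 - 5Q = 41 + 6Q gives Q* = 4.7273, P* = 69.3636.
With the tax, buyers' net willingness to pay falls by 28: (93 - 28) - 5Q = 41 + 6Q, so Q_t = 2.1818. Buyers pay P_b = 82.0909; sellers receive P_s = P_b - 28 = 54.0909.
The welfare triangle lost has base Q* - Q_t = 2.5455 and height t = 28, so DWL = (1/2)(2.5455)(28) = 35.6364.

35.64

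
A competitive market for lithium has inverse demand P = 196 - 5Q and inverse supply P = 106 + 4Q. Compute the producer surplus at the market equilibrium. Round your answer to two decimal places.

Setting demand equal to supply, 90 = 9Q, so Q* = 10 and P* = 146.
Producer surplus is the triangle above supply below P*: (1/2)(10)(146 - 106) = (1/2)(10)(40) = 200.

200.00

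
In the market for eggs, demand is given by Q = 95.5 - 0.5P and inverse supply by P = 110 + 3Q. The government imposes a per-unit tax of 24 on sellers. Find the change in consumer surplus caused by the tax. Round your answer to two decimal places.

Rewriting demand in inverse form: P = 191 - 2Q.
Pre-tax equilibrium: 191 - 2Q = 110 + 3Q gives Q* = 16.2, P* = 158.6.
With the tax, sellers need 24 more per unit: 191 - 2Q = 110 + 3Q + 24, so Q_t = 11.4. Buyers pay P_b = 168.2; sellers receive P_s = P_b - 24 = 144.2.
Consumers lose the trapezoid between P* and P_b out to Q_t plus the triangle from Q_t to Q*: change in CS = 129.96 - 262.44 = -132.48.

-132.48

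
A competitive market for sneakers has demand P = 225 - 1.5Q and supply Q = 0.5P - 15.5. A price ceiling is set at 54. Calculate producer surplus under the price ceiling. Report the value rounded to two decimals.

132.25

Rewriting supply in inverse form: P = 31 + 2Q.
Without the control, 225 - 1.5Q = 31 + 2Q so Q* = 55.4286 and P* = 141.8571.
At P = 54, sellers supply (54 - 31)/2 = 11.5 while buyers want more, so the quantity traded is 11.5 at price 54.
PS is the triangle above supply below 54: (1/2)(11.5)(54 - 31) = 132.25.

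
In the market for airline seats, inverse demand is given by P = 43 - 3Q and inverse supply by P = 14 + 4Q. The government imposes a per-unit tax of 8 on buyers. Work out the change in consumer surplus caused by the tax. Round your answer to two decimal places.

-12.24

Without the tax, 43 - 3Q = 14 + 4Q so Q* = 4.1429 and P* = 30.5714.
A tax on buyers shifts demand down by 8: (43 - 8) - 3Q = 14 + 4Q, so Q_t = 3. Buyers pay P_b = 34; sellers receive P_s = P_b - 8 = 26.
Consumers lose the trapezoid between P* and P_b out to Q_t plus the triangle from Q_t to Q*: change in CS = 13.5 - 25.7449 = -12.2449.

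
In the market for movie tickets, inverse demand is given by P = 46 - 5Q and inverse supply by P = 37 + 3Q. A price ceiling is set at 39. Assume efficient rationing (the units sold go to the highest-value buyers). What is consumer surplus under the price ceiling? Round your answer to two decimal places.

Free-market equilibrium: 46 - 5Q = 37 + 3Q gives Q* = 1.125, P* = 40.375.
At the ceiling price 39, quantity supplied is (39 - 37)/3 = 0.6667; supply is the short side, so Q = 0.6667 trades at P = 39.
The demand price at Q = 0.6667 is 42.6667. CS is the trapezoid between demand and 39 over [0, 0.6667]: (1/2)[(46 - 39) + (42.6667 - 39)](0.6667) = 3.5556.

3.56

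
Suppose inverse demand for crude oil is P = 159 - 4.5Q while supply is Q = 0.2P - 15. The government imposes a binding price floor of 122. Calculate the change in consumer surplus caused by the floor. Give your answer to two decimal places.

Rewriting supply in inverse form: P = 75 + 5Q.
Free-market equilibrium: 159 - 4.5Q = 75 + 5Q gives Q* = 8.8421, P* = 119.2105.
At the floor price 122, quantity demanded is (159 - 122)/4.5 = 8.2222; demand is the short side, so Q = 8.2222 trades at P = 122.
CS goes from (1/2)(8.8421)(39.7895) = 175.9114 to 152.1111 (computed as (159 - 122)(8.2222) - (1/2)(4.5)(8.2222)^2), a change of -23.8002.

-23.80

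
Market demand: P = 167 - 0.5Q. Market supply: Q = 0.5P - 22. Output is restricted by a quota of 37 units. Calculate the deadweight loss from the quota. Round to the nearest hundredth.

186.05

Rewriting supply in inverse form: P = 44 + 2Q.
Unrestricted equilibrium: Q* = (167 - 44)/(0.5 + 2) = 49.2.
At Q = 37 the demand price is 167 - 0.5(37) = 148.5 and the supply price is 44 + 2(37) = 118.
DWL = (1/2)(gap between curves at 37) x (Q* - 37) = (1/2)(30.5)(12.2) = 186.05.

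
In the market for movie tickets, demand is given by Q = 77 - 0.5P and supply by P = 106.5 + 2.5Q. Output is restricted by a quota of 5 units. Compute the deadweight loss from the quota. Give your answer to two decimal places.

69.44

Rewriting demand in inverse form: P = 154 - 2Q.
Without the quota, 154 - 2Q = 106.5 + 2.5Q gives Q* = 10.5556.
At Q = 5 the demand price is 154 - 2(5) = 144 and the supply price is 106.5 + 2.5(5) = 119.
Deadweight loss is the triangle between the curves from 5 to 10.5556: (1/2)(144 - 119)(10.5556 - 5) = 69.4444.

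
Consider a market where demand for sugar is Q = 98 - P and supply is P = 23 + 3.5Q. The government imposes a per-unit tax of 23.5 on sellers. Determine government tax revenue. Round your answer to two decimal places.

Rewriting demand in inverse form: P = 98 - Q.
Without the tax, 98 - Q = 23 + 3.5Q so Q* = 16.6667 and P* = 81.3333.
With the tax, sellers need 23.5 more per unit: 98 - Q = 23 + 3.5Q + 23.5, so Q_t = 11.4444. Buyers pay P_b = 86.5556; sellers receive P_s = P_b - 23.5 = 63.0556.
Revenue is the tax times quantity traded: 23.5 x 11.4444 = 268.9444.

268.94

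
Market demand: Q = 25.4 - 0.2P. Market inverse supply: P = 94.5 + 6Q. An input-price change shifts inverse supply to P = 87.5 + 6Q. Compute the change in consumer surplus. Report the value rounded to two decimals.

Rewriting demand in inverse form: P = 127 - 5Q.
Initial equilibrium: Q_0 = 2.9545, P_0 = 112.2273; CS_0 = (1/2)(2.9545)(14.7727) = 21.8233, PS_0 = (1/2)(2.9545)(17.7273) = 26.188.
New equilibrium: 127 - 5Q = 87.5 + 6Q gives Q_1 = 3.5909, P_1 = 109.0455; CS_1 = 32.2366, PS_1 = 38.6839.
Change in consumer surplus = 32.2366 - 21.8233 = 10.4132.

10.41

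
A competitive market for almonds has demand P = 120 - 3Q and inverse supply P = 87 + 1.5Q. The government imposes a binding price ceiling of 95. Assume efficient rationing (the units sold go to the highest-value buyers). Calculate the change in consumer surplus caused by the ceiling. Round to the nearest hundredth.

Without the control, 120 - 3Q = 87 + 1.5Q so Q* = 7.3333 and P* = 98.
At P = 95, sellers supply (95 - 87)/1.5 = 5.3333 while buyers want more, so the quantity traded is 5.3333 at price 95.
CS goes from (1/2)(7.3333)(22) = 80.6667 to 90.6667 (computed as (120 - 95)(5.3333) - (1/2)(3)(5.3333)^2), a change of 10.

10.00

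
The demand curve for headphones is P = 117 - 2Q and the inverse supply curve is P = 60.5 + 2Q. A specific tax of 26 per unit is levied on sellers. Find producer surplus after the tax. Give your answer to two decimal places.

58.14

Without the tax, 117 - 2Q = 60.5 + 2Q so Q* = 14.125 and P* = 88.75.
A tax on sellers shifts supply up by 26: 117 - 2Q = 60.5 + 2Q + 26, so Q_t = 7.625. Buyers pay P_b = 101.75; sellers receive P_s = P_b - 26 = 75.75.
PS = (1/2)(Q_t)(P_s - 60.5) = (1/2)(7.625)(15.25) = 58.1406.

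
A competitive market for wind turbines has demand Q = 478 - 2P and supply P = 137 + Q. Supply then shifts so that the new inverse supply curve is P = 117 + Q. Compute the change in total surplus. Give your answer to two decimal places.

Rewriting demand in inverse form: P = 239 - 0.5Q.
Initial equilibrium: Q_0 = 68, P_0 = 205; CS_0 = (1/2)(68)(34) = 1156, PS_0 = (1/2)(68)(68) = 2312.
New equilibrium: 239 - 0.5Q = 117 + Q gives Q_1 = 81.3333, P_1 = 198.3333; CS_1 = 1653.7778, PS_1 = 3307.5556.
Change in total surplus = (1653.7778 + 3307.5556) - (1156 + 2312) = 1493.3333.

1493.33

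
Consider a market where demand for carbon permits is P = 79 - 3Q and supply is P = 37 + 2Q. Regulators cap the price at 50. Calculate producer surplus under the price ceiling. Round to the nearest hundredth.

42.25

Without the control, 79 - 3Q = 37 + 2Q so Q* = 8.4 and P* = 53.8.
At the ceiling price 50, quantity supplied is (50 - 37)/2 = 6.5; supply is the short side, so Q = 6.5 trades at P = 50.
PS is the triangle above supply below 50: (1/2)(6.5)(50 - 37) = 42.25.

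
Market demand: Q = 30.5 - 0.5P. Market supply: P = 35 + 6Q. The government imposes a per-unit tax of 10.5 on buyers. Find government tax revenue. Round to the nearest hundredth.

20.34

Rewriting demand in inverse form: P = 61 - 2Q.
Pre-tax equilibrium: 61 - 2Q = 35 + 6Q gives Q* = 3.25, P* = 54.5.
A tax on buyers shifts demand down by 10.5: (61 - 10.5) - 2Q = 35 + 6Q, so Q_t = 1.9375. Buyers pay P_b = 57.125; sellers receive P_s = P_b - 10.5 = 46.625.
Tax revenue = t x Q_t = 10.5 x 1.9375 = 20.3438.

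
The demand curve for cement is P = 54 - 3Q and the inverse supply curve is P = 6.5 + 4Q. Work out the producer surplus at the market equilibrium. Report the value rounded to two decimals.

92.09

Set 54 - 3Q = 6.5 + 4Q, which gives 47.5 = 7Q, so Q* = 6.7857 and P* = 54 - 3(6.7857) = 33.6429.
PS is the area between P* and the supply curve from 0 to Q*: (1/2)(6.7857)(27.1429) = 92.0918.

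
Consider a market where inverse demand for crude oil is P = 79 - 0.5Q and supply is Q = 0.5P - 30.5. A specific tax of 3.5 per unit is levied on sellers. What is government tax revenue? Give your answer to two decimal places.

Rewriting supply in inverse form: P = 61 + 2Q.
Without the tax, 79 - 0.5Q = 61 + 2Q so Q* = 7.2 and P* = 75.4.
With the tax, sellers need 3.5 more per unit: 79 - 0.5Q = 61 + 2Q + 3.5, so Q_t = 5.8. Buyers pay P_b = 76.1; sellers receive P_s = P_b - 3.5 = 72.6.
Revenue is the tax times quantity traded: 3.5 x 5.8 = 20.3.

20.30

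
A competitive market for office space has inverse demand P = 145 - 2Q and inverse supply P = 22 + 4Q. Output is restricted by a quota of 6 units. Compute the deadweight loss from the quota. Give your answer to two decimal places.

630.75

Without the quota, 145 - 2Q = 22 + 4Q gives Q* = 20.5.
At Q = 6 the demand price is 145 - 2(6) = 133 and the supply price is 22 + 4(6) = 46.
DWL = (1/2)(gap between curves at 6) x (Q* - 6) = (1/2)(87)(14.5) = 630.75.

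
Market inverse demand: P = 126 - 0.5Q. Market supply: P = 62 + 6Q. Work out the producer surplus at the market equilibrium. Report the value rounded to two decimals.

290.84

Equilibrium: 126 - 0.5Q = 62 + 6Q, so Q* = 9.8462 and P* = 121.0769.
Producer surplus is the triangle above supply below P*: (1/2)(9.8462)(121.0769 - 62) = (1/2)(9.8462)(59.0769) = 290.8402.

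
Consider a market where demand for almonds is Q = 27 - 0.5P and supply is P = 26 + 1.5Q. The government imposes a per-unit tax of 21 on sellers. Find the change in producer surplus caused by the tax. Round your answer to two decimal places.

Rewriting demand in inverse form: P = 54 - 2Q.
Pre-tax equilibrium: 54 - 2Q = 26 + 1.5Q gives Q* = 8, P* = 38.
With the tax, sellers need 21 more per unit: 54 - 2Q = 26 + 1.5Q + 21, so Q_t = 2. Buyers pay P_b = 50; sellers receive P_s = P_b - 21 = 29.
Producers lose the trapezoid between P_s and P* out to Q_t plus the triangle from Q_t to Q*: change in PS = 3 - 48 = -45.

-45.00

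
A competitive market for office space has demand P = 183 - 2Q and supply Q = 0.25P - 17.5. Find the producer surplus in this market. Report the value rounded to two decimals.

Rewriting supply in inverse form: P = 70 + 4Q.
Set 183 - 2Q = 70 + 4Q, which gives 113 = 6Q, so Q* = 18.8333 and P* = 183 - 2(18.8333) = 145.3333.
PS is the area between P* and the supply curve from 0 to Q*: (1/2)(18.8333)(75.3333) = 709.3889.

709.39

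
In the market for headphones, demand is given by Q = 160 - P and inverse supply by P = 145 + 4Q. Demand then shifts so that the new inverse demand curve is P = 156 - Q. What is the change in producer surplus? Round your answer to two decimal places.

Rewriting demand in inverse form: P = 160 - Q.
Initial equilibrium: Q_0 = 3, P_0 = 157; CS_0 = (1/2)(3)(3) = 4.5, PS_0 = (1/2)(3)(12) = 18.
New equilibrium: 156 - Q = 145 + 4Q gives Q_1 = 2.2, P_1 = 153.8; CS_1 = 2.42, PS_1 = 9.68.
Change in producer surplus = 9.68 - 18 = -8.32.

-8.32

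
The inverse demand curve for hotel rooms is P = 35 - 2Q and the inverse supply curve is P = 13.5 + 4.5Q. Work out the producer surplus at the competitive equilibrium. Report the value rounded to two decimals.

Setting demand equal to supply, 21.5 = 6.5Q, so Q* = 3.3077 and P* = 28.3846.
The supply curve's price intercept is 13.5, so PS = (1/2)(Q*)(P* - 13.5) = (1/2)(3.3077)(14.8846) = 24.6169.

24.62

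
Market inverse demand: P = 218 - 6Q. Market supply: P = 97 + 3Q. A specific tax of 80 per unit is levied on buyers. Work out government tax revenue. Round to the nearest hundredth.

Pre-tax equilibrium: 218 - 6Q = 97 + 3Q gives Q* = 13.4444, P* = 137.3333.
A tax on buyers shifts demand down by 80: (218 - 80) - 6Q = 97 + 3Q, so Q_t = 4.5556. Buyers pay P_b = 190.6667; sellers receive P_s = P_b - 80 = 110.6667.
Tax revenue = t x Q_t = 80 x 4.5556 = 364.4444.

364.44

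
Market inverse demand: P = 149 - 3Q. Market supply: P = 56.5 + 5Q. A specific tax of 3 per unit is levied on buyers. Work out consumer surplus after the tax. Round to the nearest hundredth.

187.74

Without the tax, 149 - 3Q = 56.5 + 5Q so Q* = 11.5625 and P* = 114.3125.
With the tax, buyers' net willingness to pay falls by 3: (149 - 3) - 3Q = 56.5 + 5Q, so Q_t = 11.1875. Buyers pay P_b = 115.4375; sellers receive P_s = P_b - 3 = 112.4375.
Consumer surplus is the triangle under demand above P_b: (1/2)(11.1875)(149 - 115.4375) = 187.7402.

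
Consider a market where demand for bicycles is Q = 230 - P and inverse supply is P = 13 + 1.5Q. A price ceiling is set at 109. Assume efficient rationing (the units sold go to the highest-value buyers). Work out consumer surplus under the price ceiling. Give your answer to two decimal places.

Rewriting demand in inverse form: P = 230 - Q.
Free-market equilibrium: 230 - Q = 13 + 1.5Q gives Q* = 86.8, P* = 143.2.
At the ceiling price 109, quantity supplied is (109 - 13)/1.5 = 64; supply is the short side, so Q = 64 trades at P = 109.
The demand price at Q = 64 is 166. CS is the trapezoid between demand and 109 over [0, 64]: (1/2)[(230 - 109) + (166 - 109)](64) = 5696.

5696.00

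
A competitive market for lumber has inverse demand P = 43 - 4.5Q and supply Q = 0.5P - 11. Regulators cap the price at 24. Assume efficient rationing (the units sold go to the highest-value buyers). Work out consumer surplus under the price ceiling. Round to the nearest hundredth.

16.75

Rewriting supply in inverse form: P = 22 + 2Q.
Free-market equilibrium: 43 - 4.5Q = 22 + 2Q gives Q* = 3.2308, P* = 28.4615.
At the ceiling price 24, quantity supplied is (24 - 22)/2 = 1; supply is the short side, so Q = 1 trades at P = 24.
The demand price at Q = 1 is 38.5. CS is the trapezoid between demand and 24 over [0, 1]: (1/2)[(43 - 24) + (38.5 - 24)](1) = 16.75.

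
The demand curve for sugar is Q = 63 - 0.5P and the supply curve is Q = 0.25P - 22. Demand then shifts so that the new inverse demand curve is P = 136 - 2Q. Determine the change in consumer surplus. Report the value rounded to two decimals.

Rewriting demand in inverse form: P = 126 - 2Q.
Rewriting supply in inverse form: P = 88 + 4Q.
Initial equilibrium: Q_0 = 6.3333, P_0 = 113.3333; CS_0 = (1/2)(6.3333)(12.6667) = 40.1111, PS_0 = (1/2)(6.3333)(25.3333) = 80.2222.
New equilibrium: 136 - 2Q = 88 + 4Q gives Q_1 = 8, P_1 = 120; CS_1 = 64, PS_1 = 128.
Change in consumer surplus = 64 - 40.1111 = 23.8889.

23.89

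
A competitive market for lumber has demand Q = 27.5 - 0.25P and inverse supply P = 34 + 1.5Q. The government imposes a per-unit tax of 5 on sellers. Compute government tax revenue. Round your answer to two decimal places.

64.55

Rewriting demand in inverse form: P = 110 - 4Q.
Without the tax, 110 - 4Q = 34 + 1.5Q so Q* = 13.8182 and P* = 54.7273.
With the tax, sellers need 5 more per unit: 110 - 4Q = 34 + 1.5Q + 5, so Q_t = 12.9091. Buyers pay P_b = 58.3636; sellers receive P_s = P_b - 5 = 53.3636.
Revenue is the tax times quantity traded: 5 x 12.9091 = 64.5455.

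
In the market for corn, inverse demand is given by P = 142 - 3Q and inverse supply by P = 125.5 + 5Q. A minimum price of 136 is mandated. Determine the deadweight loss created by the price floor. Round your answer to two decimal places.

Free-market equilibrium: 142 - 3Q = 125.5 + 5Q gives Q* = 2.0625, P* = 135.8125.
At P = 136, buyers demand (142 - 136)/3 = 2 while sellers would supply more, so the quantity traded is 2 at price 136.
At Q = 2 the demand price is 136 and the supply price is 135.5. Deadweight loss is the triangle between the curves from 2 to 2.0625: (1/2)(136 - 135.5)(2.0625 - 2) = 0.0156.

0.02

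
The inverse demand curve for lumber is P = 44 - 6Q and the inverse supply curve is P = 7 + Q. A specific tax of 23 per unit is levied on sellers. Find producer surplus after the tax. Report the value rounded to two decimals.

Without the tax, 44 - 6Q = 7 + Q so Q* = 5.2857 and P* = 12.2857.
With the tax, sellers need 23 more per unit: 44 - 6Q = 7 + Q + 23, so Q_t = 2. Buyers pay P_b = 32; sellers receive P_s = P_b - 23 = 9.
Producer surplus is the triangle above supply below P_s: (1/2)(2)(9 - 7) = 2.

2.00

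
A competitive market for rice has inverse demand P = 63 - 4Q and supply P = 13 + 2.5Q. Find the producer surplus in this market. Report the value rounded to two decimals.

73.96

Set 63 - 4Q = 13 + 2.5Q, which gives 50 = 6.5Q, so Q* = 7.6923 and P* = 63 - 4(7.6923) = 32.2308.
Producer surplus is the triangle above supply below P*: (1/2)(7.6923)(32.2308 - 13) = (1/2)(7.6923)(19.2308) = 73.9645.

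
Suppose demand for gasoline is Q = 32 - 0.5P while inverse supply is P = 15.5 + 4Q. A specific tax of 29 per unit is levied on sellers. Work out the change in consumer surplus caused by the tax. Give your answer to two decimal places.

Rewriting demand in inverse form: P = 64 - 2Q.
Without the tax, 64 - 2Q = 15.5 + 4Q so Q* = 8.0833 and P* = 47.8333.
With the tax, sellers need 29 more per unit: 64 - 2Q = 15.5 + 4Q + 29, so Q_t = 3.25. Buyers pay P_b = 57.5; sellers receive P_s = P_b - 29 = 28.5.
Consumers lose the trapezoid between P* and P_b out to Q_t plus the triangle from Q_t to Q*: change in CS = 10.5625 - 65.3403 = -54.7778.

-54.78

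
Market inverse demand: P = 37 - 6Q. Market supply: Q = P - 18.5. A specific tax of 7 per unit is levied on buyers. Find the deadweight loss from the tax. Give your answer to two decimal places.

Rewriting supply in inverse form: P = 18.5 + Q.
Pre-tax equilibrium: 37 - 6Q = 18.5 + Q gives Q* = 2.6429, P* = 21.1429.
A tax on buyers shifts demand down by 7: (37 - 7) - 6Q = 18.5 + Q, so Q_t = 1.6429. Buyers pay P_b = 27.1429; sellers receive P_s = P_b - 7 = 20.1429.
Deadweight loss is the triangle between the curves from Q_t to Q*: (1/2)(2.6429 - 1.6429)(7) = 3.5.

3.50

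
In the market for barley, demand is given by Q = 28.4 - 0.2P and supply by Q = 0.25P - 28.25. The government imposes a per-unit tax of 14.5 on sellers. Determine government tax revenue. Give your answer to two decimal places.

Rewriting demand in inverse form: P = 142 - 5Q.
Rewriting supply in inverse form: P = 113 + 4Q.
Pre-tax equilibrium: 142 - 5Q = 113 + 4Q gives Q* = 3.2222, P* = 125.8889.
A tax on sellers shifts supply up by 14.5: 142 - 5Q = 113 + 4Q + 14.5, so Q_t = 1.6111. Buyers pay P_b = 133.9444; sellers receive P_s = P_b - 14.5 = 119.4444.
Revenue is the tax times quantity traded: 14.5 x 1.6111 = 23.3611.

23.36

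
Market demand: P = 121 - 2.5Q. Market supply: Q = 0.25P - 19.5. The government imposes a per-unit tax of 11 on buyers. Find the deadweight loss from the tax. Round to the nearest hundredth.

Rewriting supply in inverse form: P = 78 + 4Q.
Without the tax, 121 - 2.5Q = 78 + 4Q so Q* = 6.6154 and P* = 104.4615.
With the tax, buyers' net willingness to pay falls by 11: (121 - 11) - 2.5Q = 78 + 4Q, so Q_t = 4.9231. Buyers pay P_b = 108.6923; sellers receive P_s = P_b - 11 = 97.6923.
Deadweight loss is the triangle between the curves from Q_t to Q*: (1/2)(6.6154 - 4.9231)(11) = 9.3077.

9.31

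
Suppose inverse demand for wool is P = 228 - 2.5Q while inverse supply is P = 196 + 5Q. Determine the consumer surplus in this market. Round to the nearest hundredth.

22.76

Equilibrium: 228 - 2.5Q = 196 + 5Q, so Q* = 4.2667 and P* = 217.3333.
Consumer surplus is the triangle under demand above P*: (1/2)(4.2667)(228 - 217.3333) = (1/2)(4.2667)(10.6667) = 22.7556.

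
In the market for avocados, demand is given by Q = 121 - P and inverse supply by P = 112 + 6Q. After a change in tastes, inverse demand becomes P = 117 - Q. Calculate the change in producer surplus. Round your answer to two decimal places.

Rewriting demand in inverse form: P = 121 - Q.
Initial equilibrium: Q_0 = 1.2857, P_0 = 119.7143; CS_0 = (1/2)(1.2857)(1.2857) = 0.8265, PS_0 = (1/2)(1.2857)(7.7143) = 4.9592.
New equilibrium: 117 - Q = 112 + 6Q gives Q_1 = 0.7143, P_1 = 116.2857; CS_1 = 0.2551, PS_1 = 1.5306.
Change in producer surplus = 1.5306 - 4.9592 = -3.4286.

-3.43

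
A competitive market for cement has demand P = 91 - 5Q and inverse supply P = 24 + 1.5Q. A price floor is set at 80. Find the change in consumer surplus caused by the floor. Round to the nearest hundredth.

Without the control, 91 - 5Q = 24 + 1.5Q so Q* = 10.3077 and P* = 39.4615.
At P = 80, buyers demand (91 - 80)/5 = 2.2 while sellers would supply more, so the quantity traded is 2.2 at price 80.
CS goes from (1/2)(10.3077)(51.5385) = 265.6213 to 12.1 (computed as (91 - 80)(2.2) - (1/2)(5)(2.2)^2), a change of -253.5213.

-253.52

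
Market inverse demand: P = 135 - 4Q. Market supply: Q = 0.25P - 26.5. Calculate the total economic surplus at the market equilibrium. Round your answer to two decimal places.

Rewriting supply in inverse form: P = 106 + 4Q.
Setting demand equal to supply, 29 = 8Q, so Q* = 3.625 and P* = 120.5.
CS = (1/2)(3.625)(14.5) = 26.2812 and PS = (1/2)(3.625)(14.5) = 26.2812, so total surplus = 52.5625.

52.56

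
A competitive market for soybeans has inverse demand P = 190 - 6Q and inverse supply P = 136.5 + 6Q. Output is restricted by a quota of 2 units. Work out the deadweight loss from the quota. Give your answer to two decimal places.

36.26

Unrestricted equilibrium: Q* = (190 - 136.5)/(6 + 6) = 4.4583.
At Q = 2 the demand price is 190 - 6(2) = 178 and the supply price is 136.5 + 6(2) = 148.5.
DWL = (1/2)(gap between curves at 2) x (Q* - 2) = (1/2)(29.5)(2.4583) = 36.2604.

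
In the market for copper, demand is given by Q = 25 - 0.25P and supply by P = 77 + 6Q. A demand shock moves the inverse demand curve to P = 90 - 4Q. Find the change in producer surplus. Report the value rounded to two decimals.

Rewriting demand in inverse form: P = 100 - 4Q.
Initial equilibrium: Q_0 = 2.3, P_0 = 90.8; CS_0 = (1/2)(2.3)(9.2) = 10.58, PS_0 = (1/2)(2.3)(13.8) = 15.87.
New equilibrium: 90 - 4Q = 77 + 6Q gives Q_1 = 1.3, P_1 = 84.8; CS_1 = 3.38, PS_1 = 5.07.
Change in producer surplus = 5.07 - 15.87 = -10.8.

-10.80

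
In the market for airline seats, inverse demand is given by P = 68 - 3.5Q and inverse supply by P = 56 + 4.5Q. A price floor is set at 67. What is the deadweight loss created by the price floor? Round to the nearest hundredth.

Without the control, 68 - 3.5Q = 56 + 4.5Q so Q* = 1.5 and P* = 62.75.
At the floor price 67, quantity demanded is (68 - 67)/3.5 = 0.2857; demand is the short side, so Q = 0.2857 trades at P = 67.
The lost-trades triangle has base Q* - 0.2857 = 1.2143 and height equal to the gap between the curves at Q = 0.2857, which is 67 - 57.2857 = 9.7143. DWL = (1/2)(1.2143)(9.7143) = 5.898.

5.90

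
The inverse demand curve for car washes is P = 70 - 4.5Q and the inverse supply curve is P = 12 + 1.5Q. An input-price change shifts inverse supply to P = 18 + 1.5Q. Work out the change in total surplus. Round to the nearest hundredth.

-55.00

Initial equilibrium: Q_0 = 9.6667, P_0 = 26.5; CS_0 = (1/2)(9.6667)(43.5) = 210.25, PS_0 = (1/2)(9.6667)(14.5) = 70.0833.
New equilibrium: 70 - 4.5Q = 18 + 1.5Q gives Q_1 = 8.6667, P_1 = 31; CS_1 = 169, PS_1 = 56.3333.
Change in total surplus = (169 + 56.3333) - (210.25 + 70.0833) = -55.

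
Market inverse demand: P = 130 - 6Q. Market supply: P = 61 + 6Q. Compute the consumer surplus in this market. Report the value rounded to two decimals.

Set 130 - 6Q = 61 + 6Q, which gives 69 = 12Q, so Q* = 5.75 and P* = 130 - 6(5.75) = 95.5.
Consumer surplus is the triangle under demand above P*: (1/2)(5.75)(130 - 95.5) = (1/2)(5.75)(34.5) = 99.1875.

99.19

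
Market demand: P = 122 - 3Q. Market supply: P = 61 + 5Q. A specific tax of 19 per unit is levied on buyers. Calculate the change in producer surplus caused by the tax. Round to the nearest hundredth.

-76.45

Without the tax, 122 - 3Q = 61 + 5Q so Q* = 7.625 and P* = 99.125.
A tax on buyers shifts demand down by 19: (122 - 19) - 3Q = 61 + 5Q, so Q_t = 5.25. Buyers pay P_b = 106.25; sellers receive P_s = P_b - 19 = 87.25.
Producers lose the trapezoid between P_s and P* out to Q_t plus the triangle from Q_t to Q*: change in PS = 68.9062 - 145.3516 = -76.4453.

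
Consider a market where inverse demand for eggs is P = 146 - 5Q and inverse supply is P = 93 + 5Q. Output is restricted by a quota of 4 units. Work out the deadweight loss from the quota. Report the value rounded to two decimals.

8.45

Without the quota, 146 - 5Q = 93 + 5Q gives Q* = 5.3.
At Q = 4 the demand price is 146 - 5(4) = 126 and the supply price is 93 + 5(4) = 113.
DWL = (1/2)(gap between curves at 4) x (Q* - 4) = (1/2)(13)(1.3) = 8.45.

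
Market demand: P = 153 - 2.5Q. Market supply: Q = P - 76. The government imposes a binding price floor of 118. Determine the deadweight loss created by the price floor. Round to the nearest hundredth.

112.00

Rewriting supply in inverse form: P = 76 + Q.
Without the control, 153 - 2.5Q = 76 + Q so Q* = 22 and P* = 98.
At the floor price 118, quantity demanded is (153 - 118)/2.5 = 14; demand is the short side, so Q = 14 trades at P = 118.
The lost-trades triangle has base Q* - 14 = 8 and height equal to the gap between the curves at Q = 14, which is 118 - 90 = 28. DWL = (1/2)(8)(28) = 112.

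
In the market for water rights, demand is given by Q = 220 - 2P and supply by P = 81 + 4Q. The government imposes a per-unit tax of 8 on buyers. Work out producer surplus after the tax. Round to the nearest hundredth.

43.56

Rewriting demand in inverse form: P = 110 - 0.5Q.
Pre-tax equilibrium: 110 - 0.5Q = 81 + 4Q gives Q* = 6.4444, P* = 106.7778.
A tax on buyers shifts demand down by 8: (110 - 8) - 0.5Q = 81 + 4Q, so Q_t = 4.6667. Buyers pay P_b = 107.6667; sellers receive P_s = P_b - 8 = 99.6667.
PS = (1/2)(Q_t)(P_s - 81) = (1/2)(4.6667)(18.6667) = 43.5556.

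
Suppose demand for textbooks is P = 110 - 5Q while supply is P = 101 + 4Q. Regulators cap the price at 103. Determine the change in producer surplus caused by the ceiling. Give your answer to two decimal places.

Free-market equilibrium: 110 - 5Q = 101 + 4Q gives Q* = 1, P* = 105.
At the ceiling price 103, quantity supplied is (103 - 101)/4 = 0.5; supply is the short side, so Q = 0.5 trades at P = 103.
PS goes from (1/2)(1)(4) = 2 to 0.5 (computed as (103 - 101)(0.5) - (1/2)(4)(0.5)^2), a change of -1.5.

-1.50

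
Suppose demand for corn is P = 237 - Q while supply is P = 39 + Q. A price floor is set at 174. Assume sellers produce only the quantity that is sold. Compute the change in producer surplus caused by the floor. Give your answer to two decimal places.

Free-market equilibrium: 237 - Q = 39 + Q gives Q* = 99, P* = 138.
At P = 174, buyers demand (237 - 174)/1 = 63 while sellers would supply more, so the quantity traded is 63 at price 174.
PS goes from (1/2)(99)(99) = 4900.5 to 6520.5 (computed as (174 - 39)(63) - (1/2)(1)(63)^2), a change of 1620.

1620.00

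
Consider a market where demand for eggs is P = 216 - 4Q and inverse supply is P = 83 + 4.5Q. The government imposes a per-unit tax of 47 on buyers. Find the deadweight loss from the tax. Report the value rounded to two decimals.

129.94

Without the tax, 216 - 4Q = 83 + 4.5Q so Q* = 15.6471 and P* = 153.4118.
A tax on buyers shifts demand down by 47: (216 - 47) - 4Q = 83 + 4.5Q, so Q_t = 10.1176. Buyers pay P_b = 175.5294; sellers receive P_s = P_b - 47 = 128.5294.
The welfare triangle lost has base Q* - Q_t = 5.5294 and height t = 47, so DWL = (1/2)(5.5294)(47) = 129.9412.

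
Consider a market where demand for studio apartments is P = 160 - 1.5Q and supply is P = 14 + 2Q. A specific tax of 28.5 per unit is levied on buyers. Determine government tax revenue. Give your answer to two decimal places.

956.79

Without the tax, 160 - 1.5Q = 14 + 2Q so Q* = 41.7143 and P* = 97.4286.
A tax on buyers shifts demand down by 28.5: (160 - 28.5) - 1.5Q = 14 + 2Q, so Q_t = 33.5714. Buyers pay P_b = 109.6429; sellers receive P_s = P_b - 28.5 = 81.1429.
Revenue is the tax times quantity traded: 28.5 x 33.5714 = 956.7857.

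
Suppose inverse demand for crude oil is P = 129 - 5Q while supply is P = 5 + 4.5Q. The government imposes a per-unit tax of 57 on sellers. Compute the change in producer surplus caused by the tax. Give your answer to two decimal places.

-271.42

Without the tax, 129 - 5Q = 5 + 4.5Q so Q* = 13.0526 and P* = 63.7368.
With the tax, sellers need 57 more per unit: 129 - 5Q = 5 + 4.5Q + 57, so Q_t = 7.0526. Buyers pay P_b = 93.7368; sellers receive P_s = P_b - 57 = 36.7368.
Producers lose the trapezoid between P_s and P* out to Q_t plus the triangle from Q_t to Q*: change in PS = 111.9141 - 383.3352 = -271.4211.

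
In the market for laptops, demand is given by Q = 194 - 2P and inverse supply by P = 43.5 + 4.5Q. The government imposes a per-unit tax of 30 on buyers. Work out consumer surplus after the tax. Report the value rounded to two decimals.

Rewriting demand in inverse form: P = 97 - 0.5Q.
Pre-tax equilibrium: 97 - 0.5Q = 43.5 + 4.5Q gives Q* = 10.7, P* = 91.65.
A tax on buyers shifts demand down by 30: (97 - 30) - 0.5Q = 43.5 + 4.5Q, so Q_t = 4.7. Buyers pay P_b = 94.65; sellers receive P_s = P_b - 30 = 64.65.
CS = (1/2)(Q_t)(97 - P_b) = (1/2)(4.7)(2.35) = 5.5225.

5.52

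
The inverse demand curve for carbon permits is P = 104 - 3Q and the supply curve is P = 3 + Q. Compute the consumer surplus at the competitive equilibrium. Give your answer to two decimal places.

956.34

Equilibrium: 104 - 3Q = 3 + Q, so Q* = 25.25 and P* = 28.25.
Consumer surplus is the triangle under demand above P*: (1/2)(25.25)(104 - 28.25) = (1/2)(25.25)(75.75) = 956.3438.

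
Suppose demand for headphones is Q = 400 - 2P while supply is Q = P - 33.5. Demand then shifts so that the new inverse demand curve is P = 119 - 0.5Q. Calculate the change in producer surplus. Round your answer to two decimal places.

-4536.00

Rewriting demand in inverse form: P = 200 - 0.5Q.
Rewriting supply in inverse form: P = 33.5 + Q.
Initial equilibrium: Q_0 = 111, P_0 = 144.5; CS_0 = (1/2)(111)(55.5) = 3080.25, PS_0 = (1/2)(111)(111) = 6160.5.
New equilibrium: 119 - 0.5Q = 33.5 + Q gives Q_1 = 57, P_1 = 90.5; CS_1 = 812.25, PS_1 = 1624.5.
Change in producer surplus = 1624.5 - 6160.5 = -4536.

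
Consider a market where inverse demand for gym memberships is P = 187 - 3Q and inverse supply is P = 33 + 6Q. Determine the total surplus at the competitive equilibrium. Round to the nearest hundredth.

Equilibrium: 187 - 3Q = 33 + 6Q, so Q* = 17.1111 and P* = 135.6667.
CS = (1/2)(17.1111)(51.3333) = 439.1852 and PS = (1/2)(17.1111)(102.6667) = 878.3704, so total surplus = 1317.5556.

1317.56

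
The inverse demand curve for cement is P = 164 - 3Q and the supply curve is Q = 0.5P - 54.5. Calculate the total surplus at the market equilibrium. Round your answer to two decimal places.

302.50

Rewriting supply in inverse form: P = 109 + 2Q.
Set 164 - 3Q = 109 + 2Q, which gives 55 = 5Q, so Q* = 11 and P* = 164 - 3(11) = 131.
Total surplus is the full triangle between the curves from 0 to Q*: (1/2)(11)(164 - 109) = 302.5.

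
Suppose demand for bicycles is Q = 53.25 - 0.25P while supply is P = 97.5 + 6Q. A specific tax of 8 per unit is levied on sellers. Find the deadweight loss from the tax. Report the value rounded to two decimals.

3.20

Rewriting demand in inverse form: P = 213 - 4Q.
Pre-tax equilibrium: 213 - 4Q = 97.5 + 6Q gives Q* = 11.55, P* = 166.8.
A tax on sellers shifts supply up by 8: 213 - 4Q = 97.5 + 6Q + 8, so Q_t = 10.75. Buyers pay P_b = 170; sellers receive P_s = P_b - 8 = 162.
Deadweight loss is the triangle between the curves from Q_t to Q*: (1/2)(11.55 - 10.75)(8) = 3.2.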